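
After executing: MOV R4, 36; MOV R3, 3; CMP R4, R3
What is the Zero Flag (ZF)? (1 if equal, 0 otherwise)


Register state trace:
  MOV R4, 36  → R4 = 36
  MOV R3, 3  → R3 = 3
  CMP R4, R3  → computes 36 - 3 = 33
  Result is nonzero, so values are not equal
ZF = 0

0


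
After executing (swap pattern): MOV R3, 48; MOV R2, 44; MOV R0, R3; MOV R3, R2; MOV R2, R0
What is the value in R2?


Register state trace (swap pattern):
  MOV R3, 48  → R3 = 48
  MOV R2, 44  → R2 = 44
  MOV R0, R3  → R0 = 48  (save R3)
  MOV R3, R2  → R3 = 44  (R3 gets R2's value)
  MOV R2, R0  → R2 = 48  (R2 gets saved value)
Final: R2 = 48

48


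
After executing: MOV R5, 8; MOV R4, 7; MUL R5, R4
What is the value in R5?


Register state trace:
  MOV R5, 8  → R5 = 8
  MOV R4, 7  → R4 = 7
  MUL R5, R4  → R5 = 8 * 7 = 56
Final: R5 = 56

56


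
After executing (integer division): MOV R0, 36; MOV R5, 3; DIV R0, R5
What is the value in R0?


Register state trace:
  MOV R0, 36  → R0 = 36
  MOV R5, 3  → R5 = 3
  DIV R0, R5  → R0 = 36 // 3 = 12
Final: R0 = 12

12


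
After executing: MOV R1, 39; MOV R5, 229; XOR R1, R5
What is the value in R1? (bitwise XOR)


Register state trace:
  MOV R1, 39  → R1 = 39 (0b00100111)
  MOV R5, 229  → R5 = 229 (0b11100101)
  XOR R1, R5  → R1 = 39 XOR 229 = 194 (0b11000010)
Final: R1 = 194

194


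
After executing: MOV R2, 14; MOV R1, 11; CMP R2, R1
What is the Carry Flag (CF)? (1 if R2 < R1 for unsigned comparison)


Register state trace:
  MOV R2, 14  → R2 = 14
  MOV R1, 11  → R1 = 11
  CMP R2, R1  → unsigned 14 - 11: no borrow
  14 >= 11, so CF = 0
CF = 0

0


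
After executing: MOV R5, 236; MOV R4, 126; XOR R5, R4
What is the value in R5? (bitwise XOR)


Register state trace:
  MOV R5, 236  → R5 = 236 (0b11101100)
  MOV R4, 126  → R4 = 126 (0b01111110)
  XOR R5, R4  → R5 = 236 XOR 126 = 146 (0b10010010)
Final: R5 = 146

146


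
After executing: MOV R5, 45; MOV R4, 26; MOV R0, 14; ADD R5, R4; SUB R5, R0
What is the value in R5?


Register state trace:
  MOV R5, 45  → R5 = 45
  MOV R4, 26  → R4 = 26
  MOV R0, 14  → R0 = 14
  ADD R5, R4  → R5 = 45 + 26 = 71
  SUB R5, R0  → R5 = 71 - 14 = 57
Final: R5 = 57

57


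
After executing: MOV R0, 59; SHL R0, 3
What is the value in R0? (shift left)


Register state trace:
  MOV R0, 59  → R0 = 59
  SHL R0, 3  → R0 = 59 << 3 = 59 * 2^3 = 472
Final: R0 = 472

472


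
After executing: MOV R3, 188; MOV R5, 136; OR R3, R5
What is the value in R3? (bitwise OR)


Register state trace:
  MOV R3, 188  → R3 = 188 (0b10111100)
  MOV R5, 136  → R5 = 136 (0b10001000)
  OR R3, R5   → R3 = 188 OR 136 = 188 (0b10111100)
Final: R3 = 188

188


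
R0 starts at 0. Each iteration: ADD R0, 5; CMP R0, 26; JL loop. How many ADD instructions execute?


Loop trace (R0 starts at 0, target 26, step 5):
  ADD #1: R0 = 0 + 5 = 5  → 5 < 26, loop
  ADD #2: R0 = 5 + 5 = 10  → 10 < 26, loop
  ADD #3: R0 = 10 + 5 = 15  → 15 < 26, loop
  ADD #4: R0 = 15 + 5 = 20  → 20 < 26, loop
  ADD #5: R0 = 20 + 5 = 25  → 25 < 26, loop
  ADD #6: R0 = 25 + 5 = 30  → 30 >= 26, exit
Total ADD instructions: 6

6


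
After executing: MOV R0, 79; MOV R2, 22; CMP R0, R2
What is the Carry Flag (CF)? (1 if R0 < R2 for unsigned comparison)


Register state trace:
  MOV R0, 79  → R0 = 79
  MOV R2, 22  → R2 = 22
  CMP R0, R2  → unsigned 79 - 22: no borrow
  79 >= 22, so CF = 0
CF = 0

0


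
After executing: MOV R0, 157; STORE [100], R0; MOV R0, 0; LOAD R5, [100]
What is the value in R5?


Register and memory trace:
  MOV R0, 157  → R0 = 157
  STORE [100], R0  → mem[100] = 157
  MOV R0, 0  → R0 = 0
  LOAD R5, [100]  → R5 = mem[100] = 157
Final: R5 = 157

157


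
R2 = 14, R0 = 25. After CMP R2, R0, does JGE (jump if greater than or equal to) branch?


Trace:
  R2 = 14, R0 = 25
  CMP R2, R0  → compares 14 vs 25
  JGE checks: is 14 greater than or equal to 25?
  14 < 25, so condition is false
Branch taken: No

No


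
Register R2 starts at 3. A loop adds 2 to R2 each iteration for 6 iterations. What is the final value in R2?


Starting value: R2 = 3
  Iter 1: R2 = 3 + 2 = 5
  Iter 2: R2 = 5 + 2 = 7
  Iter 3: R2 = 7 + 2 = 9
  Iter 4: R2 = 9 + 2 = 11
  Iter 5: R2 = 11 + 2 = 13
  Iter 6: R2 = 13 + 2 = 15
Final: R2 = 15

15


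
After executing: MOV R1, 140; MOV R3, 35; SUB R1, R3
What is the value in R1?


Register state trace:
  MOV R1, 140  → R1 = 140
  MOV R3, 35  → R3 = 35
  SUB R1, R3  → R1 = 140 - 35 = 105
Final: R1 = 105

105


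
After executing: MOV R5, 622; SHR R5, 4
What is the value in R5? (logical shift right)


Register state trace:
  MOV R5, 622  → R5 = 622
  SHR R5, 4  → R5 = 622 >> 4 = 622 // 2^4 = 38
Final: R5 = 38

38


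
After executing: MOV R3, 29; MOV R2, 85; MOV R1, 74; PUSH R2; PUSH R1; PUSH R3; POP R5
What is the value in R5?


Stack trace (top is rightmost):
  MOV R3, 29  → R3 = 29
  MOV R2, 85  → R2 = 85
  MOV R1, 74  → R1 = 74
  PUSH R2  → stack: [85]
  PUSH R1  → stack: [85, 74]
  PUSH R3  → stack: [85, 74, 29]
  POP R5  → R5 = 29, stack: [85, 74]
Final: R5 = 29

29


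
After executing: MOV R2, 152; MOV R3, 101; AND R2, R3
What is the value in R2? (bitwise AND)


Register state trace:
  MOV R2, 152  → R2 = 152 (0b10011000)
  MOV R3, 101  → R3 = 101 (0b01100101)
  AND R2, R3  → R2 = 152 AND 101 = 0 (0b00000000)
Final: R2 = 0

0


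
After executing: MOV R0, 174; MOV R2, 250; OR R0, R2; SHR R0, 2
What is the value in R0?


Register state trace:
  MOV R0, 174  → R0 = 174 (0b10101110)
  MOV R2, 250  → R2 = 250 (0b11111010)
  OR R0, R2  → R0 = 174 OR 250 = 254 (0b11111110)
  SHR R0, 2  → R0 = 254 >> 2 = 63
Final: R0 = 63

63


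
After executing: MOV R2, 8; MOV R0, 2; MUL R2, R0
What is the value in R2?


Register state trace:
  MOV R2, 8  → R2 = 8
  MOV R0, 2  → R0 = 2
  MUL R2, R0  → R2 = 8 * 2 = 16
Final: R2 = 16

16


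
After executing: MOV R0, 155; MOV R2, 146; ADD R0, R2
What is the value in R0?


Register state trace:
  MOV R0, 155  → R0 = 155
  MOV R2, 146  → R2 = 146
  ADD R0, R2  → R0 = 155 + 146 = 301
Final: R0 = 301

301


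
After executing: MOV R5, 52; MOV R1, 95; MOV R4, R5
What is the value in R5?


Register state trace:
  MOV R5, 52  → R5 = 52
  MOV R1, 95  → R1 = 95
  MOV R4, R5  → R4 = 52
Final: R5 = 52

52


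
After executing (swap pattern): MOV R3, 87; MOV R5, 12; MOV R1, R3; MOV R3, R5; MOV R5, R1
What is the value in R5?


Register state trace (swap pattern):
  MOV R3, 87  → R3 = 87
  MOV R5, 12  → R5 = 12
  MOV R1, R3  → R1 = 87  (save R3)
  MOV R3, R5  → R3 = 12  (R3 gets R5's value)
  MOV R5, R1  → R5 = 87  (R5 gets saved value)
Final: R5 = 87

87


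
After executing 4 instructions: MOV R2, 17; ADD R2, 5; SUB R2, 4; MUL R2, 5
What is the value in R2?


Register state trace:
  MOV R2, 17  → R2 = 17
  ADD R2, 5  → R2 = 17 + 5 = 22
  SUB R2, 4  → R2 = 22 - 4 = 18
  MUL R2, 5  → R2 = 18 * 5 = 90
Final: R2 = 90

90


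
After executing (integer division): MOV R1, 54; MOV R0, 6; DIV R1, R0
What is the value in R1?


Register state trace:
  MOV R1, 54  → R1 = 54
  MOV R0, 6  → R0 = 6
  DIV R1, R0  → R1 = 54 // 6 = 9
Final: R1 = 9

9


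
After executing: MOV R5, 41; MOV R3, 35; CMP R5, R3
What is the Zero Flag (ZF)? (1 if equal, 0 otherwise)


Register state trace:
  MOV R5, 41  → R5 = 41
  MOV R3, 35  → R3 = 35
  CMP R5, R3  → computes 41 - 35 = 6
  Result is nonzero, so values are not equal
ZF = 0

0


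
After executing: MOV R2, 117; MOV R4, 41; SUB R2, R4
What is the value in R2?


Register state trace:
  MOV R2, 117  → R2 = 117
  MOV R4, 41  → R4 = 41
  SUB R2, R4  → R2 = 117 - 41 = 76
Final: R2 = 76

76


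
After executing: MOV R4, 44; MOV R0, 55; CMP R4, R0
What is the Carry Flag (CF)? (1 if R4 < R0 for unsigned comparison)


Register state trace:
  MOV R4, 44  → R4 = 44
  MOV R0, 55  → R0 = 55
  CMP R4, R0  → unsigned 44 - 55: borrow occurs
  44 < 55, so CF = 1
CF = 1

1


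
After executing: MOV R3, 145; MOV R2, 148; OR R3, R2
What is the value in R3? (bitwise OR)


Register state trace:
  MOV R3, 145  → R3 = 145 (0b10010001)
  MOV R2, 148  → R2 = 148 (0b10010100)
  OR R3, R2   → R3 = 145 OR 148 = 149 (0b10010101)
Final: R3 = 149

149


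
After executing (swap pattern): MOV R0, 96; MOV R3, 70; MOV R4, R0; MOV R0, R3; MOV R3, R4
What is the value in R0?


Register state trace (swap pattern):
  MOV R0, 96  → R0 = 96
  MOV R3, 70  → R3 = 70
  MOV R4, R0  → R4 = 96  (save R0)
  MOV R0, R3  → R0 = 70  (R0 gets R3's value)
  MOV R3, R4  → R3 = 96  (R3 gets saved value)
Final: R0 = 70

70


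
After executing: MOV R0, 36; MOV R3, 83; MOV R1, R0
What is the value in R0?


Register state trace:
  MOV R0, 36  → R0 = 36
  MOV R3, 83  → R3 = 83
  MOV R1, R0  → R1 = 36
Final: R0 = 36

36


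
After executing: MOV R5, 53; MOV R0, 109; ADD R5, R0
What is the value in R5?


Register state trace:
  MOV R5, 53  → R5 = 53
  MOV R0, 109  → R0 = 109
  ADD R5, R0  → R5 = 53 + 109 = 162
Final: R5 = 162

162


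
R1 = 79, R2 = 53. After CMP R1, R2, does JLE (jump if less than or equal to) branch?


Trace:
  R1 = 79, R2 = 53
  CMP R1, R2  → compares 79 vs 53
  JLE checks: is 79 less than or equal to 53?
  79 > 53, so condition is false
Branch taken: No

No


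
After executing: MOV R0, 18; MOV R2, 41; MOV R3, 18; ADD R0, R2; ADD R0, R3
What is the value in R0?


Register state trace:
  MOV R0, 18  → R0 = 18
  MOV R2, 41  → R2 = 41
  MOV R3, 18  → R3 = 18
  ADD R0, R2  → R0 = 18 + 41 = 59
  ADD R0, R3  → R0 = 59 + 18 = 77
Final: R0 = 77

77


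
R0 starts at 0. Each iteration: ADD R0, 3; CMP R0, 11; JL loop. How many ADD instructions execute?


Loop trace (R0 starts at 0, target 11, step 3):
  ADD #1: R0 = 0 + 3 = 3  → 3 < 11, loop
  ADD #2: R0 = 3 + 3 = 6  → 6 < 11, loop
  ADD #3: R0 = 6 + 3 = 9  → 9 < 11, loop
  ADD #4: R0 = 9 + 3 = 12  → 12 >= 11, exit
Total ADD instructions: 4

4


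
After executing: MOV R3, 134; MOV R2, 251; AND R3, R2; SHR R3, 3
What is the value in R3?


Register state trace:
  MOV R3, 134  → R3 = 134 (0b10000110)
  MOV R2, 251  → R2 = 251 (0b11111011)
  AND R3, R2  → R3 = 134 AND 251 = 130 (0b10000010)
  SHR R3, 3  → R3 = 130 >> 3 = 16
Final: R3 = 16

16


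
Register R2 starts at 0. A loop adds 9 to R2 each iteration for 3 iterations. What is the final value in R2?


Starting value: R2 = 0
  Iter 1: R2 = 0 + 9 = 9
  Iter 2: R2 = 9 + 9 = 18
  Iter 3: R2 = 18 + 9 = 27
Final: R2 = 27

27


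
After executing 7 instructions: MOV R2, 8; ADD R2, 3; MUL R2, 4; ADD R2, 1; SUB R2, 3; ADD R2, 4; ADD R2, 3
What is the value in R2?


Register state trace:
  MOV R2, 8  → R2 = 8
  ADD R2, 3  → R2 = 8 + 3 = 11
  MUL R2, 4  → R2 = 11 * 4 = 44
  ADD R2, 1  → R2 = 44 + 1 = 45
  SUB R2, 3  → R2 = 45 - 3 = 42
  ADD R2, 4  → R2 = 42 + 4 = 46
  ADD R2, 3  → R2 = 46 + 3 = 49
Final: R2 = 49

49


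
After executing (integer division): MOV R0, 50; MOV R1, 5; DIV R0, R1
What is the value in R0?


Register state trace:
  MOV R0, 50  → R0 = 50
  MOV R1, 5  → R1 = 5
  DIV R0, R1  → R0 = 50 // 5 = 10
Final: R0 = 10

10


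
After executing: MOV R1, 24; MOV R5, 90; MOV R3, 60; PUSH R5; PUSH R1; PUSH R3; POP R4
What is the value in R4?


Stack trace (top is rightmost):
  MOV R1, 24  → R1 = 24
  MOV R5, 90  → R5 = 90
  MOV R3, 60  → R3 = 60
  PUSH R5  → stack: [90]
  PUSH R1  → stack: [90, 24]
  PUSH R3  → stack: [90, 24, 60]
  POP R4  → R4 = 60, stack: [90, 24]
Final: R4 = 60

60


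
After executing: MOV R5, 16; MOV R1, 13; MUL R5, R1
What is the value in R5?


Register state trace:
  MOV R5, 16  → R5 = 16
  MOV R1, 13  → R1 = 13
  MUL R5, R1  → R5 = 16 * 13 = 208
Final: R5 = 208

208


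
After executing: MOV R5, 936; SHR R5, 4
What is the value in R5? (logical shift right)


Register state trace:
  MOV R5, 936  → R5 = 936
  SHR R5, 4  → R5 = 936 >> 4 = 936 // 2^4 = 58
Final: R5 = 58

58


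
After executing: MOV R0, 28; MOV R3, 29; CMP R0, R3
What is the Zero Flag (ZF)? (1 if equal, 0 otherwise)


Register state trace:
  MOV R0, 28  → R0 = 28
  MOV R3, 29  → R3 = 29
  CMP R0, R3  → computes 28 - 29 = -1
  Result is nonzero, so values are not equal
ZF = 0

0


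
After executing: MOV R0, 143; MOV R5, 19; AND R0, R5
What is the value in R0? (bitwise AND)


Register state trace:
  MOV R0, 143  → R0 = 143 (0b10001111)
  MOV R5, 19  → R5 = 19 (0b00010011)
  AND R0, R5  → R0 = 143 AND 19 = 3 (0b00000011)
Final: R0 = 3

3


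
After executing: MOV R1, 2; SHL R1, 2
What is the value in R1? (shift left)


Register state trace:
  MOV R1, 2  → R1 = 2
  SHL R1, 2  → R1 = 2 << 2 = 2 * 2^2 = 8
Final: R1 = 8

8


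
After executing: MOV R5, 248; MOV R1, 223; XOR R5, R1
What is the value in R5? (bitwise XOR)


Register state trace:
  MOV R5, 248  → R5 = 248 (0b11111000)
  MOV R1, 223  → R1 = 223 (0b11011111)
  XOR R5, R1  → R5 = 248 XOR 223 = 39 (0b00100111)
Final: R5 = 39

39


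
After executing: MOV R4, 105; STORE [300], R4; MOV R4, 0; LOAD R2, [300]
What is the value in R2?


Register and memory trace:
  MOV R4, 105  → R4 = 105
  STORE [300], R4  → mem[300] = 105
  MOV R4, 0  → R4 = 0
  LOAD R2, [300]  → R2 = mem[300] = 105
Final: R2 = 105

105


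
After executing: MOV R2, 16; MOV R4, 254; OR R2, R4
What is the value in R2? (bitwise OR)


Register state trace:
  MOV R2, 16  → R2 = 16 (0b00010000)
  MOV R4, 254  → R4 = 254 (0b11111110)
  OR R2, R4   → R2 = 16 OR 254 = 254 (0b11111110)
Final: R2 = 254

254


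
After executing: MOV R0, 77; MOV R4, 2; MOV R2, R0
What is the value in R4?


Register state trace:
  MOV R0, 77  → R0 = 77
  MOV R4, 2  → R4 = 2
  MOV R2, R0  → R2 = 77
Final: R4 = 2

2


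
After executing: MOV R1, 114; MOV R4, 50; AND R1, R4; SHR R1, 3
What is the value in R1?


Register state trace:
  MOV R1, 114  → R1 = 114 (0b01110010)
  MOV R4, 50  → R4 = 50 (0b00110010)
  AND R1, R4  → R1 = 114 AND 50 = 50 (0b00110010)
  SHR R1, 3  → R1 = 50 >> 3 = 6
Final: R1 = 6

6


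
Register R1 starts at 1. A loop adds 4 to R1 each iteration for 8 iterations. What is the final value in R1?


Starting value: R1 = 1
  Iter 1: R1 = 1 + 4 = 5
  Iter 2: R1 = 5 + 4 = 9
  Iter 3: R1 = 9 + 4 = 13
  Iter 4: R1 = 13 + 4 = 17
  Iter 5: R1 = 17 + 4 = 21
  Iter 6: R1 = 21 + 4 = 25
  Iter 7: R1 = 25 + 4 = 29
  Iter 8: R1 = 29 + 4 = 33
Final: R1 = 33

33


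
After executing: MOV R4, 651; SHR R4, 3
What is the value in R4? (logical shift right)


Register state trace:
  MOV R4, 651  → R4 = 651
  SHR R4, 3  → R4 = 651 >> 3 = 651 // 2^3 = 81
Final: R4 = 81

81


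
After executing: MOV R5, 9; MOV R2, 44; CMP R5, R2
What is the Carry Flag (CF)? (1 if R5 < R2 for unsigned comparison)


Register state trace:
  MOV R5, 9  → R5 = 9
  MOV R2, 44  → R2 = 44
  CMP R5, R2  → unsigned 9 - 44: borrow occurs
  9 < 44, so CF = 1
CF = 1

1


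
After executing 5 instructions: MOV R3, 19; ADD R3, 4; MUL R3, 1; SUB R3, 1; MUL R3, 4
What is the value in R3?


Register state trace:
  MOV R3, 19  → R3 = 19
  ADD R3, 4  → R3 = 19 + 4 = 23
  MUL R3, 1  → R3 = 23 * 1 = 23
  SUB R3, 1  → R3 = 23 - 1 = 22
  MUL R3, 4  → R3 = 22 * 4 = 88
Final: R3 = 88

88


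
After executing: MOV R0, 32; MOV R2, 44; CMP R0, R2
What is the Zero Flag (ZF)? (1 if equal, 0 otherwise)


Register state trace:
  MOV R0, 32  → R0 = 32
  MOV R2, 44  → R2 = 44
  CMP R0, R2  → computes 32 - 44 = -12
  Result is nonzero, so values are not equal
ZF = 0

0


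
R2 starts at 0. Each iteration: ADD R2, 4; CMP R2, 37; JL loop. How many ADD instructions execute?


Loop trace (R2 starts at 0, target 37, step 4):
  ADD #1: R2 = 0 + 4 = 4  → 4 < 37, loop
  ADD #2: R2 = 4 + 4 = 8  → 8 < 37, loop
  ADD #3: R2 = 8 + 4 = 12  → 12 < 37, loop
  ADD #4: R2 = 12 + 4 = 16  → 16 < 37, loop
  ADD #5: R2 = 16 + 4 = 20  → 20 < 37, loop
  ADD #6: R2 = 20 + 4 = 24  → 24 < 37, loop
  ADD #7: R2 = 24 + 4 = 28  → 28 < 37, loop
  ADD #8: R2 = 28 + 4 = 32  → 32 < 37, loop
  ADD #9: R2 = 32 + 4 = 36  → 36 < 37, loop
  ADD #10: R2 = 36 + 4 = 40  → 40 >= 37, exit
Total ADD instructions: 10

10


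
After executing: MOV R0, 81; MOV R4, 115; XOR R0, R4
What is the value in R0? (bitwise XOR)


Register state trace:
  MOV R0, 81  → R0 = 81 (0b01010001)
  MOV R4, 115  → R4 = 115 (0b01110011)
  XOR R0, R4  → R0 = 81 XOR 115 = 34 (0b00100010)
Final: R0 = 34

34


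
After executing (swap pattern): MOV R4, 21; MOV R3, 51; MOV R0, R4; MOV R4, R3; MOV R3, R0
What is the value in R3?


Register state trace (swap pattern):
  MOV R4, 21  → R4 = 21
  MOV R3, 51  → R3 = 51
  MOV R0, R4  → R0 = 21  (save R4)
  MOV R4, R3  → R4 = 51  (R4 gets R3's value)
  MOV R3, R0  → R3 = 21  (R3 gets saved value)
Final: R3 = 21

21


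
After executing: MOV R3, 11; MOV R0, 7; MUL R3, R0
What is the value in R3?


Register state trace:
  MOV R3, 11  → R3 = 11
  MOV R0, 7  → R0 = 7
  MUL R3, R0  → R3 = 11 * 7 = 77
Final: R3 = 77

77


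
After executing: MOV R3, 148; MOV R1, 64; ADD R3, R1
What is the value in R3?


Register state trace:
  MOV R3, 148  → R3 = 148
  MOV R1, 64  → R1 = 64
  ADD R3, R1  → R3 = 148 + 64 = 212
Final: R3 = 212

212


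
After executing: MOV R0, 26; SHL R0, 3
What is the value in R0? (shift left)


Register state trace:
  MOV R0, 26  → R0 = 26
  SHL R0, 3  → R0 = 26 << 3 = 26 * 2^3 = 208
Final: R0 = 208

208


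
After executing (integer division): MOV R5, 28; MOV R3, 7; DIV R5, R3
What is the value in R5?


Register state trace:
  MOV R5, 28  → R5 = 28
  MOV R3, 7  → R3 = 7
  DIV R5, R3  → R5 = 28 // 7 = 4
Final: R5 = 4

4


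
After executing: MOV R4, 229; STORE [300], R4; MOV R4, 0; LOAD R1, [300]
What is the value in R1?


Register and memory trace:
  MOV R4, 229  → R4 = 229
  STORE [300], R4  → mem[300] = 229
  MOV R4, 0  → R4 = 0
  LOAD R1, [300]  → R1 = mem[300] = 229
Final: R1 = 229

229


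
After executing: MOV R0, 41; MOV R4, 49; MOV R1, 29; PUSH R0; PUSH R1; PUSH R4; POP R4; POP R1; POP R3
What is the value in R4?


Stack trace (top is rightmost):
  MOV R0, 41  → R0 = 41
  MOV R4, 49  → R4 = 49
  MOV R1, 29  → R1 = 29
  PUSH R0  → stack: [41]
  PUSH R1  → stack: [41, 29]
  PUSH R4  → stack: [41, 29, 49]
  POP R4  → R4 = 49, stack: [41, 29]
  POP R1  → R1 = 29, stack: [41]
  POP R3  → R3 = 41, stack: []
Final: R4 = 49

49


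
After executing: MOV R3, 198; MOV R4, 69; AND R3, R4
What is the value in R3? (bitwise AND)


Register state trace:
  MOV R3, 198  → R3 = 198 (0b11000110)
  MOV R4, 69  → R4 = 69 (0b01000101)
  AND R3, R4  → R3 = 198 AND 69 = 68 (0b01000100)
Final: R3 = 68

68


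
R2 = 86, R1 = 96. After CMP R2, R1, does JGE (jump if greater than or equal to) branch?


Trace:
  R2 = 86, R1 = 96
  CMP R2, R1  → compares 86 vs 96
  JGE checks: is 86 greater than or equal to 96?
  86 < 96, so condition is false
Branch taken: No

No


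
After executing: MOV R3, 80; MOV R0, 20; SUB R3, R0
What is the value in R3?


Register state trace:
  MOV R3, 80  → R3 = 80
  MOV R0, 20  → R0 = 20
  SUB R3, R0  → R3 = 80 - 20 = 60
Final: R3 = 60

60


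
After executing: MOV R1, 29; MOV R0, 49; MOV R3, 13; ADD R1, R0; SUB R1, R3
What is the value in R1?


Register state trace:
  MOV R1, 29  → R1 = 29
  MOV R0, 49  → R0 = 49
  MOV R3, 13  → R3 = 13
  ADD R1, R0  → R1 = 29 + 49 = 78
  SUB R1, R3  → R1 = 78 - 13 = 65
Final: R1 = 65

65


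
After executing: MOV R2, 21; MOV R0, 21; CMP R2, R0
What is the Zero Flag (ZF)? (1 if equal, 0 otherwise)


Register state trace:
  MOV R2, 21  → R2 = 21
  MOV R0, 21  → R0 = 21
  CMP R2, R0  → computes 21 - 21 = 0
  Result is zero, so values are equal
ZF = 1

1


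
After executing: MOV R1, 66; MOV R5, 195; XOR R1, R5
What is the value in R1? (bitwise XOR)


Register state trace:
  MOV R1, 66  → R1 = 66 (0b01000010)
  MOV R5, 195  → R5 = 195 (0b11000011)
  XOR R1, R5  → R1 = 66 XOR 195 = 129 (0b10000001)
Final: R1 = 129

129


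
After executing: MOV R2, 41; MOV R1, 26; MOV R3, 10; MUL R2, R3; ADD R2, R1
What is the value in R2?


Register state trace:
  MOV R2, 41  → R2 = 41
  MOV R1, 26  → R1 = 26
  MOV R3, 10  → R3 = 10
  MUL R2, R3  → R2 = 41 * 10 = 410
  ADD R2, R1  → R2 = 410 + 26 = 436
Final: R2 = 436

436


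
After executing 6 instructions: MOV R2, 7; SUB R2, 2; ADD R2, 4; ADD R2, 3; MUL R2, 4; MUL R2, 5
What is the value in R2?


Register state trace:
  MOV R2, 7  → R2 = 7
  SUB R2, 2  → R2 = 7 - 2 = 5
  ADD R2, 4  → R2 = 5 + 4 = 9
  ADD R2, 3  → R2 = 9 + 3 = 12
  MUL R2, 4  → R2 = 12 * 4 = 48
  MUL R2, 5  → R2 = 48 * 5 = 240
Final: R2 = 240

240


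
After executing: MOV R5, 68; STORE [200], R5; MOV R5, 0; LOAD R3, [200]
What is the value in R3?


Register and memory trace:
  MOV R5, 68  → R5 = 68
  STORE [200], R5  → mem[200] = 68
  MOV R5, 0  → R5 = 0
  LOAD R3, [200]  → R3 = mem[200] = 68
Final: R3 = 68

68


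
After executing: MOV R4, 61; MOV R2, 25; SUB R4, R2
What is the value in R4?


Register state trace:
  MOV R4, 61  → R4 = 61
  MOV R2, 25  → R2 = 25
  SUB R4, R2  → R4 = 61 - 25 = 36
Final: R4 = 36

36


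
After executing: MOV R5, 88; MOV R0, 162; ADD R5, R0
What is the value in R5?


Register state trace:
  MOV R5, 88  → R5 = 88
  MOV R0, 162  → R0 = 162
  ADD R5, R0  → R5 = 88 + 162 = 250
Final: R5 = 250

250


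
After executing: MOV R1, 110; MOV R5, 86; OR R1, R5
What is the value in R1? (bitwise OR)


Register state trace:
  MOV R1, 110  → R1 = 110 (0b01101110)
  MOV R5, 86  → R5 = 86 (0b01010110)
  OR R1, R5   → R1 = 110 OR 86 = 126 (0b01111110)
Final: R1 = 126

126


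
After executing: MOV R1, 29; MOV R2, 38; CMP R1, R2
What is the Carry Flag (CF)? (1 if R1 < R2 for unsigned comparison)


Register state trace:
  MOV R1, 29  → R1 = 29
  MOV R2, 38  → R2 = 38
  CMP R1, R2  → unsigned 29 - 38: borrow occurs
  29 < 38, so CF = 1
CF = 1

1


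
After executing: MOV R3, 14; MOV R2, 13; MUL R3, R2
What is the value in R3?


Register state trace:
  MOV R3, 14  → R3 = 14
  MOV R2, 13  → R2 = 13
  MUL R3, R2  → R3 = 14 * 13 = 182
Final: R3 = 182

182


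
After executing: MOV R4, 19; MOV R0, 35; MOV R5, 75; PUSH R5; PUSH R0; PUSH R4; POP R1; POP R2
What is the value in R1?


Stack trace (top is rightmost):
  MOV R4, 19  → R4 = 19
  MOV R0, 35  → R0 = 35
  MOV R5, 75  → R5 = 75
  PUSH R5  → stack: [75]
  PUSH R0  → stack: [75, 35]
  PUSH R4  → stack: [75, 35, 19]
  POP R1  → R1 = 19, stack: [75, 35]
  POP R2  → R2 = 35, stack: [75]
Final: R1 = 19

19


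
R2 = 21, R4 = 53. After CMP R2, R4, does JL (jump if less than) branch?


Trace:
  R2 = 21, R4 = 53
  CMP R2, R4  → compares 21 vs 53
  JL checks: is 21 less than 53?
  21 < 53, so condition is true
Branch taken: Yes

Yes


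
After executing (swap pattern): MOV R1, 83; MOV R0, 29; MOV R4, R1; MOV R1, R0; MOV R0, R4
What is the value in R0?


Register state trace (swap pattern):
  MOV R1, 83  → R1 = 83
  MOV R0, 29  → R0 = 29
  MOV R4, R1  → R4 = 83  (save R1)
  MOV R1, R0  → R1 = 29  (R1 gets R0's value)
  MOV R0, R4  → R0 = 83  (R0 gets saved value)
Final: R0 = 83

83


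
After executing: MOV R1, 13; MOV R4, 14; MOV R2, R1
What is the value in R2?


Register state trace:
  MOV R1, 13  → R1 = 13
  MOV R4, 14  → R4 = 14
  MOV R2, R1  → R2 = 13
Final: R2 = 13

13


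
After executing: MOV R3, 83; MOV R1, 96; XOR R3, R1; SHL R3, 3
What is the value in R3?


Register state trace:
  MOV R3, 83  → R3 = 83 (0b01010011)
  MOV R1, 96  → R1 = 96 (0b01100000)
  XOR R3, R1  → R3 = 83 XOR 96 = 51 (0b00110011)
  SHL R3, 3  → R3 = 51 << 3 = 408
Final: R3 = 408

408


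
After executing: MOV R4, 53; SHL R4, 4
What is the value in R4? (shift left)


Register state trace:
  MOV R4, 53  → R4 = 53
  SHL R4, 4  → R4 = 53 << 4 = 53 * 2^4 = 848
Final: R4 = 848

848


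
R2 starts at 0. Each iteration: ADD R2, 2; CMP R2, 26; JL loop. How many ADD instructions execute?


Loop trace (R2 starts at 0, target 26, step 2):
  ADD #1: R2 = 0 + 2 = 2  → 2 < 26, loop
  ADD #2: R2 = 2 + 2 = 4  → 4 < 26, loop
  ADD #3: R2 = 4 + 2 = 6  → 6 < 26, loop
  ADD #4: R2 = 6 + 2 = 8  → 8 < 26, loop
  ADD #5: R2 = 8 + 2 = 10  → 10 < 26, loop
  ADD #6: R2 = 10 + 2 = 12  → 12 < 26, loop
  ADD #7: R2 = 12 + 2 = 14  → 14 < 26, loop
  ADD #8: R2 = 14 + 2 = 16  → 16 < 26, loop
  ADD #9: R2 = 16 + 2 = 18  → 18 < 26, loop
  ADD #10: R2 = 18 + 2 = 20  → 20 < 26, loop
  ADD #11: R2 = 20 + 2 = 22  → 22 < 26, loop
  ADD #12: R2 = 22 + 2 = 24  → 24 < 26, loop
  ADD #13: R2 = 24 + 2 = 26  → 26 >= 26, exit
Total ADD instructions: 13

13


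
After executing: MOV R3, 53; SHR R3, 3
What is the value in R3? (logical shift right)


Register state trace:
  MOV R3, 53  → R3 = 53
  SHR R3, 3  → R3 = 53 >> 3 = 53 // 2^3 = 6
Final: R3 = 6

6


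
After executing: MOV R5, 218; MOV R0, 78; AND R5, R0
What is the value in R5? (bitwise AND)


Register state trace:
  MOV R5, 218  → R5 = 218 (0b11011010)
  MOV R0, 78  → R0 = 78 (0b01001110)
  AND R5, R0  → R5 = 218 AND 78 = 74 (0b01001010)
Final: R5 = 74

74


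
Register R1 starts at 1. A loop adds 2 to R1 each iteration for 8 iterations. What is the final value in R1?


Starting value: R1 = 1
  Iter 1: R1 = 1 + 2 = 3
  Iter 2: R1 = 3 + 2 = 5
  Iter 3: R1 = 5 + 2 = 7
  Iter 4: R1 = 7 + 2 = 9
  Iter 5: R1 = 9 + 2 = 11
  Iter 6: R1 = 11 + 2 = 13
  Iter 7: R1 = 13 + 2 = 15
  Iter 8: R1 = 15 + 2 = 17
Final: R1 = 17

17


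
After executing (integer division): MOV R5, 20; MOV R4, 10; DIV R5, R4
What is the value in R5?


Register state trace:
  MOV R5, 20  → R5 = 20
  MOV R4, 10  → R4 = 10
  DIV R5, R4  → R5 = 20 // 10 = 2
Final: R5 = 2

2


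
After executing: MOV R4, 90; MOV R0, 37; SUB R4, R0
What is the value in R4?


Register state trace:
  MOV R4, 90  → R4 = 90
  MOV R0, 37  → R0 = 37
  SUB R4, R0  → R4 = 90 - 37 = 53
Final: R4 = 53

53


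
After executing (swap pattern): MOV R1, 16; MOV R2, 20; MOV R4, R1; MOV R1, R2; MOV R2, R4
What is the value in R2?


Register state trace (swap pattern):
  MOV R1, 16  → R1 = 16
  MOV R2, 20  → R2 = 20
  MOV R4, R1  → R4 = 16  (save R1)
  MOV R1, R2  → R1 = 20  (R1 gets R2's value)
  MOV R2, R4  → R2 = 16  (R2 gets saved value)
Final: R2 = 16

16


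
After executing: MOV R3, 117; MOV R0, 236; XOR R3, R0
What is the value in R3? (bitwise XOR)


Register state trace:
  MOV R3, 117  → R3 = 117 (0b01110101)
  MOV R0, 236  → R0 = 236 (0b11101100)
  XOR R3, R0  → R3 = 117 XOR 236 = 153 (0b10011001)
Final: R3 = 153

153


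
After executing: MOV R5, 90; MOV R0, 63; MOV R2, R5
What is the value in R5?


Register state trace:
  MOV R5, 90  → R5 = 90
  MOV R0, 63  → R0 = 63
  MOV R2, R5  → R2 = 90
Final: R5 = 90

90


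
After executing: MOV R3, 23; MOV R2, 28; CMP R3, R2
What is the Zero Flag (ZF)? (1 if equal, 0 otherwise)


Register state trace:
  MOV R3, 23  → R3 = 23
  MOV R2, 28  → R2 = 28
  CMP R3, R2  → computes 23 - 28 = -5
  Result is nonzero, so values are not equal
ZF = 0

0


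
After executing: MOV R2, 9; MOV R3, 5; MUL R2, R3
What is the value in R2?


Register state trace:
  MOV R2, 9  → R2 = 9
  MOV R3, 5  → R3 = 5
  MUL R2, R3  → R2 = 9 * 5 = 45
Final: R2 = 45

45


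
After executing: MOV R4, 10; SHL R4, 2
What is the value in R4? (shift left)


Register state trace:
  MOV R4, 10  → R4 = 10
  SHL R4, 2  → R4 = 10 << 2 = 10 * 2^2 = 40
Final: R4 = 40

40


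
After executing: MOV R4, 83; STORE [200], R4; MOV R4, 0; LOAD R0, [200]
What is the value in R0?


Register and memory trace:
  MOV R4, 83  → R4 = 83
  STORE [200], R4  → mem[200] = 83
  MOV R4, 0  → R4 = 0
  LOAD R0, [200]  → R0 = mem[200] = 83
Final: R0 = 83

83


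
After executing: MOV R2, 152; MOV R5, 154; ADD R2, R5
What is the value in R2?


Register state trace:
  MOV R2, 152  → R2 = 152
  MOV R5, 154  → R5 = 154
  ADD R2, R5  → R2 = 152 + 154 = 306
Final: R2 = 306

306


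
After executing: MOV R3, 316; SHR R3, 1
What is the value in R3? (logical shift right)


Register state trace:
  MOV R3, 316  → R3 = 316
  SHR R3, 1  → R3 = 316 >> 1 = 316 // 2^1 = 158
Final: R3 = 158

158


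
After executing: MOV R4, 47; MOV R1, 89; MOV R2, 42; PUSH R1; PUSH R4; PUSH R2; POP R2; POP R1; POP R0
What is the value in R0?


Stack trace (top is rightmost):
  MOV R4, 47  → R4 = 47
  MOV R1, 89  → R1 = 89
  MOV R2, 42  → R2 = 42
  PUSH R1  → stack: [89]
  PUSH R4  → stack: [89, 47]
  PUSH R2  → stack: [89, 47, 42]
  POP R2  → R2 = 42, stack: [89, 47]
  POP R1  → R1 = 47, stack: [89]
  POP R0  → R0 = 89, stack: []
Final: R0 = 89

89


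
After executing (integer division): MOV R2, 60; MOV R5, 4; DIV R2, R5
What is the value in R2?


Register state trace:
  MOV R2, 60  → R2 = 60
  MOV R5, 4  → R5 = 4
  DIV R2, R5  → R2 = 60 // 4 = 15
Final: R2 = 15

15


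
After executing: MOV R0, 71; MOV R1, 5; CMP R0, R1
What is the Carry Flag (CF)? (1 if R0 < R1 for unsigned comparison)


Register state trace:
  MOV R0, 71  → R0 = 71
  MOV R1, 5  → R1 = 5
  CMP R0, R1  → unsigned 71 - 5: no borrow
  71 >= 5, so CF = 0
CF = 0

0


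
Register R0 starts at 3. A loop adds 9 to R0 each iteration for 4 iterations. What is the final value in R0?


Starting value: R0 = 3
  Iter 1: R0 = 3 + 9 = 12
  Iter 2: R0 = 12 + 9 = 21
  Iter 3: R0 = 21 + 9 = 30
  Iter 4: R0 = 30 + 9 = 39
Final: R0 = 39

39


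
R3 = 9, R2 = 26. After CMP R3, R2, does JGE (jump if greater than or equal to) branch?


Trace:
  R3 = 9, R2 = 26
  CMP R3, R2  → compares 9 vs 26
  JGE checks: is 9 greater than or equal to 26?
  9 < 26, so condition is false
Branch taken: No

No


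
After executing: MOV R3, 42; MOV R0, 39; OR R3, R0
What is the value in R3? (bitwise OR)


Register state trace:
  MOV R3, 42  → R3 = 42 (0b00101010)
  MOV R0, 39  → R0 = 39 (0b00100111)
  OR R3, R0   → R3 = 42 OR 39 = 47 (0b00101111)
Final: R3 = 47

47


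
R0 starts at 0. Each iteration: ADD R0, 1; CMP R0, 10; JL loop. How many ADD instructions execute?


Loop trace (R0 starts at 0, target 10, step 1):
  ADD #1: R0 = 0 + 1 = 1  → 1 < 10, loop
  ADD #2: R0 = 1 + 1 = 2  → 2 < 10, loop
  ADD #3: R0 = 2 + 1 = 3  → 3 < 10, loop
  ADD #4: R0 = 3 + 1 = 4  → 4 < 10, loop
  ADD #5: R0 = 4 + 1 = 5  → 5 < 10, loop
  ADD #6: R0 = 5 + 1 = 6  → 6 < 10, loop
  ADD #7: R0 = 6 + 1 = 7  → 7 < 10, loop
  ADD #8: R0 = 7 + 1 = 8  → 8 < 10, loop
  ADD #9: R0 = 8 + 1 = 9  → 9 < 10, loop
  ADD #10: R0 = 9 + 1 = 10  → 10 >= 10, exit
Total ADD instructions: 10

10


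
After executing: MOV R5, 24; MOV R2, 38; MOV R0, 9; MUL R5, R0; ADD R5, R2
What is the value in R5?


Register state trace:
  MOV R5, 24  → R5 = 24
  MOV R2, 38  → R2 = 38
  MOV R0, 9  → R0 = 9
  MUL R5, R0  → R5 = 24 * 9 = 216
  ADD R5, R2  → R5 = 216 + 38 = 254
Final: R5 = 254

254


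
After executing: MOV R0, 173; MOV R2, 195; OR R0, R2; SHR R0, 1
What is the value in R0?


Register state trace:
  MOV R0, 173  → R0 = 173 (0b10101101)
  MOV R2, 195  → R2 = 195 (0b11000011)
  OR R0, R2  → R0 = 173 OR 195 = 239 (0b11101111)
  SHR R0, 1  → R0 = 239 >> 1 = 119
Final: R0 = 119

119


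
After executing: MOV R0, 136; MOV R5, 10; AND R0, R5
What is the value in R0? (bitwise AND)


Register state trace:
  MOV R0, 136  → R0 = 136 (0b10001000)
  MOV R5, 10  → R5 = 10 (0b00001010)
  AND R0, R5  → R0 = 136 AND 10 = 8 (0b00001000)
Final: R0 = 8

8


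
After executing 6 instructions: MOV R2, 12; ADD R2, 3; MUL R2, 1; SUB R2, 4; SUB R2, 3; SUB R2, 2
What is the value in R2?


Register state trace:
  MOV R2, 12  → R2 = 12
  ADD R2, 3  → R2 = 12 + 3 = 15
  MUL R2, 1  → R2 = 15 * 1 = 15
  SUB R2, 4  → R2 = 15 - 4 = 11
  SUB R2, 3  → R2 = 11 - 3 = 8
  SUB R2, 2  → R2 = 8 - 2 = 6
Final: R2 = 6

6


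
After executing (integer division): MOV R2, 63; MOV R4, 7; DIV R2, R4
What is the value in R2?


Register state trace:
  MOV R2, 63  → R2 = 63
  MOV R4, 7  → R4 = 7
  DIV R2, R4  → R2 = 63 // 7 = 9
Final: R2 = 9

9


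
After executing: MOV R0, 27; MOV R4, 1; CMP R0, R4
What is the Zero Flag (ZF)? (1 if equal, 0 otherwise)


Register state trace:
  MOV R0, 27  → R0 = 27
  MOV R4, 1  → R4 = 1
  CMP R0, R4  → computes 27 - 1 = 26
  Result is nonzero, so values are not equal
ZF = 0

0


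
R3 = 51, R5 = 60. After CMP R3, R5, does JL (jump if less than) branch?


Trace:
  R3 = 51, R5 = 60
  CMP R3, R5  → compares 51 vs 60
  JL checks: is 51 less than 60?
  51 < 60, so condition is true
Branch taken: Yes

Yes


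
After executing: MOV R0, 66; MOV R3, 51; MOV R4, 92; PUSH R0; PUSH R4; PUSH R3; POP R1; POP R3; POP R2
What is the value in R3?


Stack trace (top is rightmost):
  MOV R0, 66  → R0 = 66
  MOV R3, 51  → R3 = 51
  MOV R4, 92  → R4 = 92
  PUSH R0  → stack: [66]
  PUSH R4  → stack: [66, 92]
  PUSH R3  → stack: [66, 92, 51]
  POP R1  → R1 = 51, stack: [66, 92]
  POP R3  → R3 = 92, stack: [66]
  POP R2  → R2 = 66, stack: []
Final: R3 = 92

92


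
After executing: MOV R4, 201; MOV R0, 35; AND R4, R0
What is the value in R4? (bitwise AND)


Register state trace:
  MOV R4, 201  → R4 = 201 (0b11001001)
  MOV R0, 35  → R0 = 35 (0b00100011)
  AND R4, R0  → R4 = 201 AND 35 = 1 (0b00000001)
Final: R4 = 1

1


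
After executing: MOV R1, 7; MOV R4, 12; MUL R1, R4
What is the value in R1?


Register state trace:
  MOV R1, 7  → R1 = 7
  MOV R4, 12  → R4 = 12
  MUL R1, R4  → R1 = 7 * 12 = 84
Final: R1 = 84

84


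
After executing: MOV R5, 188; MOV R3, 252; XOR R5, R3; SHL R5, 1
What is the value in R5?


Register state trace:
  MOV R5, 188  → R5 = 188 (0b10111100)
  MOV R3, 252  → R3 = 252 (0b11111100)
  XOR R5, R3  → R5 = 188 XOR 252 = 64 (0b01000000)
  SHL R5, 1  → R5 = 64 << 1 = 128
Final: R5 = 128

128


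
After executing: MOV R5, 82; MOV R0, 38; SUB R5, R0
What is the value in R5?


Register state trace:
  MOV R5, 82  → R5 = 82
  MOV R0, 38  → R0 = 38
  SUB R5, R0  → R5 = 82 - 38 = 44
Final: R5 = 44

44


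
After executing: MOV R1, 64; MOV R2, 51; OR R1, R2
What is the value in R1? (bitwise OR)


Register state trace:
  MOV R1, 64  → R1 = 64 (0b01000000)
  MOV R2, 51  → R2 = 51 (0b00110011)
  OR R1, R2   → R1 = 64 OR 51 = 115 (0b01110011)
Final: R1 = 115

115


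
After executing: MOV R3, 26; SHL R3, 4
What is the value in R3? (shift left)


Register state trace:
  MOV R3, 26  → R3 = 26
  SHL R3, 4  → R3 = 26 << 4 = 26 * 2^4 = 416
Final: R3 = 416

416


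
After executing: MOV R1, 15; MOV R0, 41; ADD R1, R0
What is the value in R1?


Register state trace:
  MOV R1, 15  → R1 = 15
  MOV R0, 41  → R0 = 41
  ADD R1, R0  → R1 = 15 + 41 = 56
Final: R1 = 56

56


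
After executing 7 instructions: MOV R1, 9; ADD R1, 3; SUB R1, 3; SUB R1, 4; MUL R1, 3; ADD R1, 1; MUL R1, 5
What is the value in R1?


Register state trace:
  MOV R1, 9  → R1 = 9
  ADD R1, 3  → R1 = 9 + 3 = 12
  SUB R1, 3  → R1 = 12 - 3 = 9
  SUB R1, 4  → R1 = 9 - 4 = 5
  MUL R1, 3  → R1 = 5 * 3 = 15
  ADD R1, 1  → R1 = 15 + 1 = 16
  MUL R1, 5  → R1 = 16 * 5 = 80
Final: R1 = 80

80


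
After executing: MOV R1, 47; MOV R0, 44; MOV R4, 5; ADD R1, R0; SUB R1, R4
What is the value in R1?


Register state trace:
  MOV R1, 47  → R1 = 47
  MOV R0, 44  → R0 = 44
  MOV R4, 5  → R4 = 5
  ADD R1, R0  → R1 = 47 + 44 = 91
  SUB R1, R4  → R1 = 91 - 5 = 86
Final: R1 = 86

86


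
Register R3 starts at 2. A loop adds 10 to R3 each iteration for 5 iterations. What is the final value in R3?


Starting value: R3 = 2
  Iter 1: R3 = 2 + 10 = 12
  Iter 2: R3 = 12 + 10 = 22
  Iter 3: R3 = 22 + 10 = 32
  Iter 4: R3 = 32 + 10 = 42
  Iter 5: R3 = 42 + 10 = 52
Final: R3 = 52

52


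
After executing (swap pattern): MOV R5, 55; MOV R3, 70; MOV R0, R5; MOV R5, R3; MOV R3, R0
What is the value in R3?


Register state trace (swap pattern):
  MOV R5, 55  → R5 = 55
  MOV R3, 70  → R3 = 70
  MOV R0, R5  → R0 = 55  (save R5)
  MOV R5, R3  → R5 = 70  (R5 gets R3's value)
  MOV R3, R0  → R3 = 55  (R3 gets saved value)
Final: R3 = 55

55


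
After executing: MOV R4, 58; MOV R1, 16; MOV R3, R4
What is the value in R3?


Register state trace:
  MOV R4, 58  → R4 = 58
  MOV R1, 16  → R1 = 16
  MOV R3, R4  → R3 = 58
Final: R3 = 58

58


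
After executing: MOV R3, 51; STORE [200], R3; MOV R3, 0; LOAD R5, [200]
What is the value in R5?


Register and memory trace:
  MOV R3, 51  → R3 = 51
  STORE [200], R3  → mem[200] = 51
  MOV R3, 0  → R3 = 0
  LOAD R5, [200]  → R5 = mem[200] = 51
Final: R5 = 51

51


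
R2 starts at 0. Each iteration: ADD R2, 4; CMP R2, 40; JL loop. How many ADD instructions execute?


Loop trace (R2 starts at 0, target 40, step 4):
  ADD #1: R2 = 0 + 4 = 4  → 4 < 40, loop
  ADD #2: R2 = 4 + 4 = 8  → 8 < 40, loop
  ADD #3: R2 = 8 + 4 = 12  → 12 < 40, loop
  ADD #4: R2 = 12 + 4 = 16  → 16 < 40, loop
  ADD #5: R2 = 16 + 4 = 20  → 20 < 40, loop
  ADD #6: R2 = 20 + 4 = 24  → 24 < 40, loop
  ADD #7: R2 = 24 + 4 = 28  → 28 < 40, loop
  ADD #8: R2 = 28 + 4 = 32  → 32 < 40, loop
  ADD #9: R2 = 32 + 4 = 36  → 36 < 40, loop
  ADD #10: R2 = 36 + 4 = 40  → 40 >= 40, exit
Total ADD instructions: 10

10


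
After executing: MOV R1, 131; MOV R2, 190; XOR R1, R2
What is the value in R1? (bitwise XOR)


Register state trace:
  MOV R1, 131  → R1 = 131 (0b10000011)
  MOV R2, 190  → R2 = 190 (0b10111110)
  XOR R1, R2  → R1 = 131 XOR 190 = 61 (0b00111101)
Final: R1 = 61

61


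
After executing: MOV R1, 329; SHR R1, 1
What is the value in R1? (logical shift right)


Register state trace:
  MOV R1, 329  → R1 = 329
  SHR R1, 1  → R1 = 329 >> 1 = 329 // 2^1 = 164
Final: R1 = 164

164


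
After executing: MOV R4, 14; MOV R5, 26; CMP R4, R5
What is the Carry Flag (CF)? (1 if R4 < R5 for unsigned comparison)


Register state trace:
  MOV R4, 14  → R4 = 14
  MOV R5, 26  → R5 = 26
  CMP R4, R5  → unsigned 14 - 26: borrow occurs
  14 < 26, so CF = 1
CF = 1

1


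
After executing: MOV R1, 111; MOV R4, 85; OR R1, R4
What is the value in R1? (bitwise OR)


Register state trace:
  MOV R1, 111  → R1 = 111 (0b01101111)
  MOV R4, 85  → R4 = 85 (0b01010101)
  OR R1, R4   → R1 = 111 OR 85 = 127 (0b01111111)
Final: R1 = 127

127


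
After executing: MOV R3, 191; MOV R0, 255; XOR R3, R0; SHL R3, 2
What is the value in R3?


Register state trace:
  MOV R3, 191  → R3 = 191 (0b10111111)
  MOV R0, 255  → R0 = 255 (0b11111111)
  XOR R3, R0  → R3 = 191 XOR 255 = 64 (0b01000000)
  SHL R3, 2  → R3 = 64 << 2 = 256
Final: R3 = 256

256


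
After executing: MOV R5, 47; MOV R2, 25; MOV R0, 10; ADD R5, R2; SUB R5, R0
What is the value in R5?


Register state trace:
  MOV R5, 47  → R5 = 47
  MOV R2, 25  → R2 = 25
  MOV R0, 10  → R0 = 10
  ADD R5, R2  → R5 = 47 + 25 = 72
  SUB R5, R0  → R5 = 72 - 10 = 62
Final: R5 = 62

62


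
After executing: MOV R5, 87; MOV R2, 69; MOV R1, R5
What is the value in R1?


Register state trace:
  MOV R5, 87  → R5 = 87
  MOV R2, 69  → R2 = 69
  MOV R1, R5  → R1 = 87
Final: R1 = 87

87


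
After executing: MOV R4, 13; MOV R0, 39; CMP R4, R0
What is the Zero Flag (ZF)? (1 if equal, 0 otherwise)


Register state trace:
  MOV R4, 13  → R4 = 13
  MOV R0, 39  → R0 = 39
  CMP R4, R0  → computes 13 - 39 = -26
  Result is nonzero, so values are not equal
ZF = 0

0
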